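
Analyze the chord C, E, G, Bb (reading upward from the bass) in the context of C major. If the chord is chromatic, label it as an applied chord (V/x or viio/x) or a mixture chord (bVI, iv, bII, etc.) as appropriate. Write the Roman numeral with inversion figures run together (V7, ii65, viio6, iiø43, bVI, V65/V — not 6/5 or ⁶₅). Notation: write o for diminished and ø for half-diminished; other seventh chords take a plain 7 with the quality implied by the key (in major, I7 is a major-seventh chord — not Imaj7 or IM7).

V7/IV

Stacked in thirds the chord is C-E-G-Bb: a dominant seventh chord on C.
C is not a diatonic chord root with this quality in C major, but it lies a perfect fifth above F (IV), so the chord functions as an applied dominant of IV.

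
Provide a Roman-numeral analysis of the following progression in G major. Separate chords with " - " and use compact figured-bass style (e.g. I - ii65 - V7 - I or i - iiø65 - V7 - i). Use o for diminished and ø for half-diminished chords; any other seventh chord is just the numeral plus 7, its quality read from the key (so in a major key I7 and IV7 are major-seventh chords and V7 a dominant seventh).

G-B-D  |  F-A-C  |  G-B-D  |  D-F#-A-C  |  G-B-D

G-B-D: root G is the tonic; major triad there is I.
F-A-C: major triad on F — chromatic; bVII (borrowed from the parallel minor).
G-B-D: root G is the tonic; major triad there is I.
D-F#-A-C has root D, degree 5 in G major, so V7.
G-B-D: root G is the tonic; major triad there is I.

I - bVII - I - V7 - I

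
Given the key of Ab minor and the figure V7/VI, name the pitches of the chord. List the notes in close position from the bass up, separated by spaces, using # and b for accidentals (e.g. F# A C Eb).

Cb Eb Gb Bbb

The slash means an applied dominant: we want the dominant of VI. In Ab minor, VI is Fb major, and its dominant is built on Cb.
Building a dominant seventh chord on Cb gives Cb-Eb-Gb-Bbb.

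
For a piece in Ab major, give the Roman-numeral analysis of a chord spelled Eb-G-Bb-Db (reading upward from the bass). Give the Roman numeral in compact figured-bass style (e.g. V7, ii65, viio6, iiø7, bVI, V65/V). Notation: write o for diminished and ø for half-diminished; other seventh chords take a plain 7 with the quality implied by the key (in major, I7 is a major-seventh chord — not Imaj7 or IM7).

V7

The pitches Eb-G-Bb-Db form a dominant seventh chord rooted on Eb.
In Ab major, Eb is the dominant; the diatonic dominant seventh chord there is V7.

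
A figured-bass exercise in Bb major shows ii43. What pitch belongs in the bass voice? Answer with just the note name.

ii in Bb major has root C; the chord is C-Eb-G-Bb.
The figure 43 means second inversion — the fifth is in the bass.

G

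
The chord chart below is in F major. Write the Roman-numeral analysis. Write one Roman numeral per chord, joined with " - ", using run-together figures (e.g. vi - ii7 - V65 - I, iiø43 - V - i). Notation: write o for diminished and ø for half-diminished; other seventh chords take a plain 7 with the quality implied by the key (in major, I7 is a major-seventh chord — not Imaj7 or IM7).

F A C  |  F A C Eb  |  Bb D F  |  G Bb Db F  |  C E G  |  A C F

I - V7/IV - IV - iiø7 - V - I6

F-A-C: root F is the tonic; major triad there is I.
F-A-C-Eb is the secondary dominant of IV (dominant seventh chord on F): V7/IV.
Bb-D-F has root Bb, degree 4 in F major, so IV.
G-Bb-Db-F: half-diminished seventh chord on G — chromatic; iiø7 (borrowed from the parallel minor).
C-E-G: major triad on C = scale degree 5 → V.
A-C-F: root F is the tonic; major triad there is I6.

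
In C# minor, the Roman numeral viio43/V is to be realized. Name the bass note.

C#

The applied chord viio43/V is rooted on F##: F##-A#-C#-E.
The figure 43 means second inversion — the fifth is in the bass.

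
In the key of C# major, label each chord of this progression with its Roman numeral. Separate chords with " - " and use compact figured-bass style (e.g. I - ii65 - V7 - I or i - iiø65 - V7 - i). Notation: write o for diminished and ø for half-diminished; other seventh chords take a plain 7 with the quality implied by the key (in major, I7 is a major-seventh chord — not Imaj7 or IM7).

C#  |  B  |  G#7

C# has root C#, degree 1 in C# major, so I.
B is non-diatonic — bVII, a mixture chord from C# minor.
G#7: root G# is the dominant; dominant seventh chord there is V7.

I - bVII - V7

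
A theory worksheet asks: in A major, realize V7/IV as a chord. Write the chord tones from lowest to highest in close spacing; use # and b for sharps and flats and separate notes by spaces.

A C# E G

The slash means an applied dominant: we want the dominant of IV. In A major, IV is D major, and its dominant is built on A.
Building a dominant seventh chord on A gives A-C#-E-G.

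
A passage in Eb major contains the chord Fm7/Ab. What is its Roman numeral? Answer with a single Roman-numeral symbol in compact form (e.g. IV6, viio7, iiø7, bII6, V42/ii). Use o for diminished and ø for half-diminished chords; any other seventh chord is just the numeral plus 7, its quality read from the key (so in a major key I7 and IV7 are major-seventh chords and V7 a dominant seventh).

ii65

Stacked in thirds the chord is F-Ab-C-Eb: a minor seventh chord on F.
F is scale degree 2 in Eb major, and a minor seventh chord on that degree is written ii7.
With Ab in the bass the chord is in first inversion, so the figured bass is 65.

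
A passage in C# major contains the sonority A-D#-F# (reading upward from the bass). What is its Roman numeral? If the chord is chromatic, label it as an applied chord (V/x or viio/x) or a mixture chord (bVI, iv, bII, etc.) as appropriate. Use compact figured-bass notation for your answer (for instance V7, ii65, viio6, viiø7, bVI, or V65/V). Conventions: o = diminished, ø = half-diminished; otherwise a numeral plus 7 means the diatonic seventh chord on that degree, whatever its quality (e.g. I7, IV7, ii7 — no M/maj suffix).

iio64

The pitches D#-F#-A form a diminished triad rooted on D#.
D# is the second degree of C# major. This is the diminished supertonic triad, borrowed from the parallel minor.
With A in the bass the chord is in second inversion, so the figured bass is 64.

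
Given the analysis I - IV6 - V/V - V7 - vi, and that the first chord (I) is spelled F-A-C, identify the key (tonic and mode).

The anchor chord is a major triad on F, labeled I.
If F is scale degree 1 and the mode makes that degree carry a major triad, the tonic is F and the mode is major.

F major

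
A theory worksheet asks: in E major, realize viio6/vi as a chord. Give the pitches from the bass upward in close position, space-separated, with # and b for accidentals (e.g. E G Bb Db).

The slash marks an applied leading-tone chord: viio of vi. In E major, vi is C#, so the leading tone to it is B#, a half step below.
Building a diminished triad on B# gives B#-D#-F#.
With the 6 figure the chord is in first inversion; from the bass D# upward in close position it reads D#-F#-B#.

D# F# B#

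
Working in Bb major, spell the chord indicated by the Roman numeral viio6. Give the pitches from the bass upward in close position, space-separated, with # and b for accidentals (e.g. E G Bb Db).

The numeral's case and figure indicate a diminished triad. In Bb major its root, scale degree 7, is A.
That chord is spelled A-C-Eb.
With the 6 figure the chord is in first inversion; from the bass C upward in close position it reads C-Eb-A.

C Eb A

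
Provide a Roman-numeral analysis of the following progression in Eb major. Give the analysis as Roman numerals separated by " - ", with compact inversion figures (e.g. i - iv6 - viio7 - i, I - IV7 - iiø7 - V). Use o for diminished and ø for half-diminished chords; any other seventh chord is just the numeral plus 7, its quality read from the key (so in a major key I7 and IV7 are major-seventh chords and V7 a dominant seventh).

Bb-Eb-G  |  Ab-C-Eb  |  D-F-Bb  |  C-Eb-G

Bb-Eb-G: root Eb is the tonic; major triad there is I64.
Ab-C-Eb: root Ab is the subdominant; major triad there is IV.
D-F-Bb has root Bb, degree 5 in Eb major, so V6.
C-Eb-G has root C, degree 6 in Eb major, so vi.

I64 - IV - V6 - vi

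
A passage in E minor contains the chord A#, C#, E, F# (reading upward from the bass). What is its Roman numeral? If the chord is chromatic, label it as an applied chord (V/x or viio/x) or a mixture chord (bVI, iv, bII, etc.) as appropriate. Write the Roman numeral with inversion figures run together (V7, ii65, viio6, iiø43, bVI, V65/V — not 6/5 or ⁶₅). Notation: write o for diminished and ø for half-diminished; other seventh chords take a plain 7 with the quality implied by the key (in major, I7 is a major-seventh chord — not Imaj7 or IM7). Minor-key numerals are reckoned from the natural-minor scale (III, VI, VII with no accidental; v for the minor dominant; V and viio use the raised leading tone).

V65/V

The pitches F#-A#-C#-E form a dominant seventh chord rooted on F#.
F# is not a diatonic chord root with this quality in E minor, but it lies a perfect fifth above B (V), so the chord functions as an applied dominant of V.
With A# in the bass the chord is in first inversion, so the figured bass is 65.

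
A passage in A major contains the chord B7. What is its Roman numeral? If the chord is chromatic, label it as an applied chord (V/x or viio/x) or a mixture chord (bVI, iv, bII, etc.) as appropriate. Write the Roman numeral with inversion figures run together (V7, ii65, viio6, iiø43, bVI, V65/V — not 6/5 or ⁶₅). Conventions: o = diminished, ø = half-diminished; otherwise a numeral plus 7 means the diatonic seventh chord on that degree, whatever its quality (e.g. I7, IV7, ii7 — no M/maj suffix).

Stacked in thirds the chord is B-D#-F#-A: a dominant seventh chord on B.
B is not a diatonic chord root with this quality in A major, but it lies a perfect fifth above E (V), so the chord functions as an applied dominant of V.

V7/V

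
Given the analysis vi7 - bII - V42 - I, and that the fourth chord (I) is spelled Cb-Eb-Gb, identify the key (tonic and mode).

Cb major

The chord Cb is a major triad rooted on Cb; its label is I.
If Cb is scale degree 1 and the mode makes that degree carry a major triad, the tonic is Cb and the mode is major.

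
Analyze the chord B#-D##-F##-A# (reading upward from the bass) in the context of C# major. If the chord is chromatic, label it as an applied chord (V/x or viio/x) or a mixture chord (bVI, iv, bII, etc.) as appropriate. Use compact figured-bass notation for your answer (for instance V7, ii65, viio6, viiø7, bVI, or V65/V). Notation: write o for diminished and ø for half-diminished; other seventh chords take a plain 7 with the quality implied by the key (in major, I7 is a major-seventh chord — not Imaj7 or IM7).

Stacked in thirds the chord is B#-D##-F##-A#: a dominant seventh chord on B#.
B# is not a diatonic chord root with this quality in C# major, but it lies a perfect fifth above E# (iii), so the chord functions as an applied dominant of iii.

V7/iii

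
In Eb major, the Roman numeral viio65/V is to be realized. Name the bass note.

The applied chord viio65/V is rooted on A: A-C-Eb-Gb.
The figure 65 means first inversion — the third is in the bass.

C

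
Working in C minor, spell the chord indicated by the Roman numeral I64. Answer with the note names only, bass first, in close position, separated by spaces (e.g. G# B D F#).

G C E

Scale degree 1 in C minor is C; here the chord built on it is altered to a major triad. I64 is the major tonic (Picardy third), borrowed from the parallel major.
So the chord is C-E-G.
The figured bass 64 indicates second inversion, placing the fifth (G) in the bass: G-C-E.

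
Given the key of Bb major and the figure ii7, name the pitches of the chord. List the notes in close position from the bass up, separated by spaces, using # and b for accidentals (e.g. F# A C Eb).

The numeral's case and figure indicate a minor seventh chord. In Bb major its root, scale degree 2, is C.
That chord is spelled C-Eb-G-Bb.

C Eb G Bb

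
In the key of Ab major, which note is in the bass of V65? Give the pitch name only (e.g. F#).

G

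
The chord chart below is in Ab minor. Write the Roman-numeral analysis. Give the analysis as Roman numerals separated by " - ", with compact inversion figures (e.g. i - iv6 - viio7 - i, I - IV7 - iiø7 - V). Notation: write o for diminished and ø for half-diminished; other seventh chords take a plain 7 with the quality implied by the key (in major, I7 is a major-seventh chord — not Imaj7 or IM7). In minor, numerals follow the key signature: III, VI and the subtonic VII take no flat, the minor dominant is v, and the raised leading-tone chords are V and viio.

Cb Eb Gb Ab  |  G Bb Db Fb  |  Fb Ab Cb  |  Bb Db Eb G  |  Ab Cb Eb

i65 - viio7 - VI - V43 - i

Cb-Eb-Gb-Ab: minor seventh chord on Ab = scale degree 1 → i65.
G-Bb-Db-Fb: fully diminished seventh chord on G = scale degree 7 → viio7.
Fb-Ab-Cb: root Fb is the submediant; major triad there is VI.
Bb-Db-Eb-G has root Eb, degree 5 in Ab minor, so V43.
Ab-Cb-Eb has root Ab, degree 1 in Ab minor, so i.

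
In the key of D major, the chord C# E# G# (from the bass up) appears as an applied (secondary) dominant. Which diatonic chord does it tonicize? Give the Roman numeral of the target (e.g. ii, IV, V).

iii

The chord is a major triad on C#.
A dominant resolves down a perfect fifth: C# → F#. In D major, F# is scale degree 3, i.e. iii.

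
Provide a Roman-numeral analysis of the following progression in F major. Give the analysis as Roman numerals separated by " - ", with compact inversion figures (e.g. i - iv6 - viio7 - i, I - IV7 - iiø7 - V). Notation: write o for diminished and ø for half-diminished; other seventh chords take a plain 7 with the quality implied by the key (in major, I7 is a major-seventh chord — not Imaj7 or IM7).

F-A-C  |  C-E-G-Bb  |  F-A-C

F-A-C has root F, degree 1 in F major, so I.
C-E-G-Bb: dominant seventh chord on C = scale degree 5 → V7.
F-A-C has root F, degree 1 in F major, so I.

I - V7 - I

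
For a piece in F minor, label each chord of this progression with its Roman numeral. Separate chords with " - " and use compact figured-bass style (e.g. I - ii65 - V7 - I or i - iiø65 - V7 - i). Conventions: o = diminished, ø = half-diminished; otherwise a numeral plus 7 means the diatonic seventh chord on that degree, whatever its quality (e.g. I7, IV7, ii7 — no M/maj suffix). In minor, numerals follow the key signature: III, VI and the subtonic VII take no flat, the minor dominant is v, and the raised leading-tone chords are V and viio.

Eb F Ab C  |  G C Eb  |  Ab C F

i42 - v64 - i6

Eb-F-Ab-C has root F, degree 1 in F minor, so i42.
G-C-Eb has root C, degree 5 in F minor, so v64.
Ab-C-F has root F, degree 1 in F minor, so i6.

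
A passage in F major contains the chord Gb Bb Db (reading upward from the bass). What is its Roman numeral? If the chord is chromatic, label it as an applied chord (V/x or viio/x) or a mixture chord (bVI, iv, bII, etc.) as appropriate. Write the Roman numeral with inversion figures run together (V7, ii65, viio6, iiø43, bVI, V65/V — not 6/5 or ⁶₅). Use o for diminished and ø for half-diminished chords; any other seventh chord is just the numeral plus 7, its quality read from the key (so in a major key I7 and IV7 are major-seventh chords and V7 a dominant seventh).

bII

The pitches Gb-Bb-Db form a major triad rooted on Gb.
Gb is the lowered second degree of F major (diatonic 2 would be G). This is the Neapolitan chord — a major triad on the lowered second degree.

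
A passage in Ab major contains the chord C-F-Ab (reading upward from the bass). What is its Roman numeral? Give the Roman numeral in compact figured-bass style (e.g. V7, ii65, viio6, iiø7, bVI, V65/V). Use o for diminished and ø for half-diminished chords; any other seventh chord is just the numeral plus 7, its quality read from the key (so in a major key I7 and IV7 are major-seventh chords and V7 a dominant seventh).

The pitches F-Ab-C form a minor triad rooted on F.
F is scale degree 6 in Ab major, and a minor triad on that degree is written vi.
With C in the bass the chord is in second inversion, so the figured bass is 64.

vi64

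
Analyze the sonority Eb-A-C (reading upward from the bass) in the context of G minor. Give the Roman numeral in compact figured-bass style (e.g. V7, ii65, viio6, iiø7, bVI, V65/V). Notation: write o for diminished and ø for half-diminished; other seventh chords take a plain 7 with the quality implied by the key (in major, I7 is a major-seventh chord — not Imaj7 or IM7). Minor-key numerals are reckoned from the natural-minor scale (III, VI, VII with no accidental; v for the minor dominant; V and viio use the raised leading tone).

iio64

The pitches A-C-Eb form a diminished triad rooted on A.
A is scale degree 2 in G minor, and a diminished triad on that degree is written iio.
With Eb in the bass the chord is in second inversion, so the figured bass is 64.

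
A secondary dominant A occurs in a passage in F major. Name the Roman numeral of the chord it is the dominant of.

vi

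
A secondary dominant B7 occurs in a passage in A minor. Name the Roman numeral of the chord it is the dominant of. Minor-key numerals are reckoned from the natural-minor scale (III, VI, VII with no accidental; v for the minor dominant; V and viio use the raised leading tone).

The chord is a dominant seventh chord on B.
A dominant resolves down a perfect fifth: B → E. In A minor, E is scale degree 5, i.e. V.

V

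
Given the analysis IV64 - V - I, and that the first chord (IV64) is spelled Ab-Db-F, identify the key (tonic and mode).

IV64 is given as Ab-Db-F — a major triad with root Db.
If Db is scale degree 4 and the mode makes that degree carry a major triad, the tonic is Ab and the mode is major.

Ab major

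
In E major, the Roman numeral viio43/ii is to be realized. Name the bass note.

The applied chord viio43/ii is rooted on E#: E#-G#-B-D.
The figure 43 means second inversion — the fifth is in the bass.

B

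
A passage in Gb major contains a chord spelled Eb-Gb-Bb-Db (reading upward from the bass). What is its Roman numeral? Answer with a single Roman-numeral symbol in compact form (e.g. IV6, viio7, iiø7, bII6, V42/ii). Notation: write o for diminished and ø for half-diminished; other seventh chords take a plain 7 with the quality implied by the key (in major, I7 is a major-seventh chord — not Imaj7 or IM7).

Stacked in thirds the chord is Eb-Gb-Bb-Db: a minor seventh chord on Eb.
Eb is scale degree 6 in Gb major, and a minor seventh chord on that degree is written vi7.

vi7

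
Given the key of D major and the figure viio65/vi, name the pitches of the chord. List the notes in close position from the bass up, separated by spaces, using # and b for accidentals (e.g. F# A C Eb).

C# E G A#

viio65/vi is a secondary leading-tone chord. The target vi is B in D major; the applied chord is rooted a semitone below, on A#.
Building a fully diminished seventh chord on A# gives A#-C#-E-G.
The figured bass 65 indicates first inversion, placing the third (C#) in the bass: C#-E-G-A#.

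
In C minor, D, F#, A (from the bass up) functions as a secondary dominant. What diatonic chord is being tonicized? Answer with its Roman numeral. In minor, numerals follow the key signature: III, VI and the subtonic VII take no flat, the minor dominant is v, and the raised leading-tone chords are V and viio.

The chord is a major triad on D.
A dominant resolves down a perfect fifth: D → G. In C minor, G is scale degree 5, i.e. V.

V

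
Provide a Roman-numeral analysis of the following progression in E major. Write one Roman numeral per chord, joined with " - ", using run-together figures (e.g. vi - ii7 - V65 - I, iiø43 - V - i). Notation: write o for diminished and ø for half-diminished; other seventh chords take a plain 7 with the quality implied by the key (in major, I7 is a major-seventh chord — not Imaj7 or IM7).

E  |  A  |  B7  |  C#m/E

I - IV - V7 - vi6

E: root E is the tonic; major triad there is I.
A: root A is the subdominant; major triad there is IV.
B7: dominant seventh chord on B = scale degree 5 → V7.
C#m/E: root C# is the submediant; minor triad there is vi6.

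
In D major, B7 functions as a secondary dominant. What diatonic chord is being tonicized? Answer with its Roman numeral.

The chord is a dominant seventh chord on B.
A dominant resolves down a perfect fifth: B → E. In D major, E is scale degree 2, i.e. ii.

ii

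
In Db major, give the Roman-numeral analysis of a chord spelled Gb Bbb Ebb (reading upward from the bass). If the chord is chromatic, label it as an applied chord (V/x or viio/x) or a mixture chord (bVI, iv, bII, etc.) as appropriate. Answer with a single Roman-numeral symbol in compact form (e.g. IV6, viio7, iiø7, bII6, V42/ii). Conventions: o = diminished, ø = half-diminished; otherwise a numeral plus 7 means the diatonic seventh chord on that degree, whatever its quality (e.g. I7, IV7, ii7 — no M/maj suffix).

Stacked in thirds the chord is Ebb-Gb-Bbb: a major triad on Ebb.
Ebb is the lowered second degree of Db major (diatonic 2 would be Eb). This is the Neapolitan sixth — a major triad on the lowered second degree, here in its customary first inversion.
With Gb in the bass the chord is in first inversion, so the figured bass is 6.

bII6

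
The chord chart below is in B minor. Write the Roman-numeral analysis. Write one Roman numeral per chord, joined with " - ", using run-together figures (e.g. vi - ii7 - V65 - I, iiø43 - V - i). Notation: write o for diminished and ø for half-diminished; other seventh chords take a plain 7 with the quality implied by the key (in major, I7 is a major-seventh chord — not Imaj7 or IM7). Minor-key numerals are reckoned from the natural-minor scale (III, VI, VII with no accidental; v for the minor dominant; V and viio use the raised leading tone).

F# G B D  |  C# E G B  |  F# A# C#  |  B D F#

F#-G-B-D: root G is the submediant; major seventh chord there is VI42.
C#-E-G-B: half-diminished seventh chord on C# = scale degree 2 → iiø7.
F#-A#-C# has root F#, degree 5 in B minor, so V.
B-D-F#: root B is the tonic; minor triad there is i.

VI42 - iiø7 - V - i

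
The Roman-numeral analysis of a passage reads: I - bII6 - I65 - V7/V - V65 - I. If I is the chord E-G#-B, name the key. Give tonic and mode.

E major

The anchor chord is a major triad on E, labeled I.
If E is scale degree 1 and the mode makes that degree carry a major triad, the tonic is E and the mode is major.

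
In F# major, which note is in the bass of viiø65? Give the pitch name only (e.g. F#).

G#

viiø in F# major has root E#; the chord is E#-G#-B-D#.
The figure 65 means first inversion — the third is in the bass.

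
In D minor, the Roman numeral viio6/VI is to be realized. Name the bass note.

The applied chord viio6/VI is rooted on A: A-C-Eb.
The figure 6 means first inversion — the third is in the bass.

C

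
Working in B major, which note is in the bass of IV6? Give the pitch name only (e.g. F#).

G#

IV in B major has root E; the chord is E-G#-B.
The figure 6 means first inversion — the third is in the bass.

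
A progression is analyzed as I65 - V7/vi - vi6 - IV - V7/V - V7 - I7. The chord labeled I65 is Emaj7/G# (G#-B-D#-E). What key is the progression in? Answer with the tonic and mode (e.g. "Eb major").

E major

The anchor chord is a major seventh chord on E, labeled I65.
If E is scale degree 1 and the mode makes that degree carry a major seventh chord, the tonic is E and the mode is major.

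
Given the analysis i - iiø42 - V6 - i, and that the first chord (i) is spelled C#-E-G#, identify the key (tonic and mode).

C# minor

The chord C#m is a minor triad rooted on C#; its label is i.
If C# is scale degree 1 and the mode makes that degree carry a minor triad, the tonic is C# and the mode is minor.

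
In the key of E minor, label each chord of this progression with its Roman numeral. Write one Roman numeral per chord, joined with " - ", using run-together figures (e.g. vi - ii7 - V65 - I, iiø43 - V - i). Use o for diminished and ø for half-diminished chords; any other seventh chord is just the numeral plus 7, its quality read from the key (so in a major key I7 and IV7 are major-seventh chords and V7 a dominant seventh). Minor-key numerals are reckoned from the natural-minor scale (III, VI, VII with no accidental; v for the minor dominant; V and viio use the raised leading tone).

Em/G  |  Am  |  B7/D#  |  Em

i6 - iv - V65 - i

Em/G: root E is the tonic; minor triad there is i6.
Am: root A is the subdominant; minor triad there is iv.
B7/D#: root B is the dominant; dominant seventh chord there is V65.
Em: minor triad on E = scale degree 1 → i.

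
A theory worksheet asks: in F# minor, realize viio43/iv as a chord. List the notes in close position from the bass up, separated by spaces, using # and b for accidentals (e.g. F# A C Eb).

viio43/iv is a secondary leading-tone chord. The target iv is B in F# minor; the applied chord is rooted a semitone below, on A#.
Building a fully diminished seventh chord on A# gives A#-C#-E-G.
The figured bass 43 indicates second inversion, placing the fifth (E) in the bass: E-G-A#-C#.

E G A# C#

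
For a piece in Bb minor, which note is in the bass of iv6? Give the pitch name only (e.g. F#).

Gb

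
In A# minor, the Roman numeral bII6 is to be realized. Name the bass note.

D#

bII in A# minor has root B; the chord is B-D#-F#.
The figure 6 means first inversion — the third is in the bass.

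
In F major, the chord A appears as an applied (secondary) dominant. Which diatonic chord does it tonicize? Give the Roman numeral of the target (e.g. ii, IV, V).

vi

The chord is a major triad on A.
A dominant resolves down a perfect fifth: A → D. In F major, D is scale degree 6, i.e. vi.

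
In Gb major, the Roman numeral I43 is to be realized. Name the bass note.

I in Gb major has root Gb; the chord is Gb-Bb-Db-F.
The figure 43 means second inversion — the fifth is in the bass.

Db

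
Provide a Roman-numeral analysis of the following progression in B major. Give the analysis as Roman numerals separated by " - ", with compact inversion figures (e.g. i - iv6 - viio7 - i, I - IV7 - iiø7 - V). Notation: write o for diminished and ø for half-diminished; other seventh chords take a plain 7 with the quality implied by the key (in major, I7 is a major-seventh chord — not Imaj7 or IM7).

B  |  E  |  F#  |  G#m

I - IV - V - vi

B has root B, degree 1 in B major, so I.
E has root E, degree 4 in B major, so IV.
F#: major triad on F# = scale degree 5 → V.
G#m has root G#, degree 6 in B major, so vi.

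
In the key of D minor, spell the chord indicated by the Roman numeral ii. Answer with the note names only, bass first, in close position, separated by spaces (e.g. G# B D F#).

ii is the minor supertonic, borrowed from the parallel major (the Dorian ii). In D minor that root is E.
So the chord is E-G-B, a minor triad.

E G B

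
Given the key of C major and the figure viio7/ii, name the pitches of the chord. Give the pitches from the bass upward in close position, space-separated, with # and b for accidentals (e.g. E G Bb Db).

C# E G Bb

viio7/ii is a secondary leading-tone chord. The target ii is D in C major; the applied chord is rooted a semitone below, on C#.
Building a fully diminished seventh chord on C# gives C#-E-G-Bb.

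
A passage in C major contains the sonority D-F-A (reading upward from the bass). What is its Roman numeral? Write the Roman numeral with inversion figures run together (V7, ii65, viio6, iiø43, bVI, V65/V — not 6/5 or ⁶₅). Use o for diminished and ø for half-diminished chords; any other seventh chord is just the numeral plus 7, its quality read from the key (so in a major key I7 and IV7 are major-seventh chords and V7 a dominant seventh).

The pitches D-F-A form a minor triad rooted on D.
In C major, D is the supertonic; the diatonic minor triad there is ii.

ii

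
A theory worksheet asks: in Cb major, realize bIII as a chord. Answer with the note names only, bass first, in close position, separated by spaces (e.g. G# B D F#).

bIII is a major triad on the lowered third degree, borrowed from the parallel minor. In Cb major that root is Ebb.
So the chord is Ebb-Gb-Bbb, a major triad.

Ebb Gb Bbb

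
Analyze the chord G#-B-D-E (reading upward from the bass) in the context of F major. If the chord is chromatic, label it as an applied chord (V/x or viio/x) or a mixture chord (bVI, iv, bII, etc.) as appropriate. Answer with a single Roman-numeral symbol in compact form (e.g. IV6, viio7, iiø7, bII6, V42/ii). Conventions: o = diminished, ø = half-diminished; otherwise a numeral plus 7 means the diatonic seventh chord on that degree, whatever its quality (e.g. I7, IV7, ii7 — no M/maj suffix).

V65/iii

Stacked in thirds the chord is E-G#-B-D: a dominant seventh chord on E.
E is not a diatonic chord root with this quality in F major, but it lies a perfect fifth above A (iii), so the chord functions as an applied dominant of iii.
With G# in the bass the chord is in first inversion, so the figured bass is 65.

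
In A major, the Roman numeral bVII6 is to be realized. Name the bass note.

B

bVII in A major has root G; the chord is G-B-D.
The figure 6 means first inversion — the third is in the bass.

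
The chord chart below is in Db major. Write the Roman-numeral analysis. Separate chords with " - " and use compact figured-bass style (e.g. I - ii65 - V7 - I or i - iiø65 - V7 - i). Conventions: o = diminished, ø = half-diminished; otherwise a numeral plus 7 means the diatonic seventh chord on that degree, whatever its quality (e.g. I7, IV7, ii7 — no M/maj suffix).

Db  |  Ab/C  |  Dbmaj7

Db: major triad on Db = scale degree 1 → I.
Ab/C: root Ab is the dominant; major triad there is V6.
Dbmaj7 has root Db, degree 1 in Db major, so I7.

I - V6 - I7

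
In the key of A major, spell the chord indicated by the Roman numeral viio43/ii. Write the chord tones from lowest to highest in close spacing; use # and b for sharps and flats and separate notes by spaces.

E G A# C#

The slash marks an applied leading-tone chord: viio of ii. In A major, ii is B, so the leading tone to it is A#, a half step below.
Building a fully diminished seventh chord on A# gives A#-C#-E-G.
With the 43 figure the chord is in second inversion; from the bass E upward in close position it reads E-G-A#-C#.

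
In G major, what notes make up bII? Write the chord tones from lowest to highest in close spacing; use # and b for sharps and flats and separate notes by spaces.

Scale degree 2 in G major is A; lowering it a half step gives Ab. bII is the Neapolitan chord — a major triad on the lowered second degree.
So the chord is Ab-C-Eb, a major triad.

Ab C Eb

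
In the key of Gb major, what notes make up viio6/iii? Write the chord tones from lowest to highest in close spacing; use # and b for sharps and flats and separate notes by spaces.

C Eb A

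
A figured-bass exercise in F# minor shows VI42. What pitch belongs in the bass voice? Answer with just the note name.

C#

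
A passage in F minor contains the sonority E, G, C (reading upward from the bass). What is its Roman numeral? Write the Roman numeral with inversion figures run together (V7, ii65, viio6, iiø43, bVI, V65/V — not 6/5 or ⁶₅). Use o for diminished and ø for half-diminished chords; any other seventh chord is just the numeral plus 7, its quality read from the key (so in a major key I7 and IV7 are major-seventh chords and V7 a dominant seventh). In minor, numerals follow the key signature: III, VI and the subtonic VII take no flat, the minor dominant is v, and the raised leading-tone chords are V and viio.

Stacked in thirds the chord is C-E-G: a major triad on C.
C is scale degree 5 in F minor, and a major triad on that degree is written V.
With E in the bass the chord is in first inversion, so the figured bass is 6.

V6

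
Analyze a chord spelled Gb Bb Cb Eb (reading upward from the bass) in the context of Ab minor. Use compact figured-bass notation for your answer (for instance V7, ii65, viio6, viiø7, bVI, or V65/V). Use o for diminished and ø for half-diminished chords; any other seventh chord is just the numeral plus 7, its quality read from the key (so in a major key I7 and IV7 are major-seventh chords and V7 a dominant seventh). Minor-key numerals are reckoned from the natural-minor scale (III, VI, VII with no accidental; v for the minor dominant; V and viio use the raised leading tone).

III43

The pitches Cb-Eb-Gb-Bb form a major seventh chord rooted on Cb.
Cb is scale degree 3 in Ab minor, and a major seventh chord on that degree is written III7.
With Gb in the bass the chord is in second inversion, so the figured bass is 43.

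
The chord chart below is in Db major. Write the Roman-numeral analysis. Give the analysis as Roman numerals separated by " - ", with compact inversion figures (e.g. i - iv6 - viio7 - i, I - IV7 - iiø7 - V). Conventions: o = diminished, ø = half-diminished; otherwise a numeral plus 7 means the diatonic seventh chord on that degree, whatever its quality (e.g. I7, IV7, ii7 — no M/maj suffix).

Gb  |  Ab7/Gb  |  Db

Gb has root Gb, degree 4 in Db major, so IV.
Ab7/Gb: root Ab is the dominant; dominant seventh chord there is V42.
Db: root Db is the tonic; major triad there is I.

IV - V42 - I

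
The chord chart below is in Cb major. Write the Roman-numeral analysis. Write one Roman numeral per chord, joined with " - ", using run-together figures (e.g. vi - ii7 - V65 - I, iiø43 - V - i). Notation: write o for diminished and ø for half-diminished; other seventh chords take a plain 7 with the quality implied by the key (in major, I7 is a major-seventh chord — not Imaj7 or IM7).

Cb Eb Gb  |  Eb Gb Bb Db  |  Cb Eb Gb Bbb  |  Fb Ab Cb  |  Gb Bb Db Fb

I - iii7 - V7/IV - IV - V7

Cb-Eb-Gb: root Cb is the tonic; major triad there is I.
Eb-Gb-Bb-Db: minor seventh chord on Eb = scale degree 3 → iii7.
Cb-Eb-Gb-Bbb: a dominant seventh chord on Cb, the applied dominant of IV → V7/IV.
Fb-Ab-Cb has root Fb, degree 4 in Cb major, so IV.
Gb-Bb-Db-Fb: dominant seventh chord on Gb = scale degree 5 → V7.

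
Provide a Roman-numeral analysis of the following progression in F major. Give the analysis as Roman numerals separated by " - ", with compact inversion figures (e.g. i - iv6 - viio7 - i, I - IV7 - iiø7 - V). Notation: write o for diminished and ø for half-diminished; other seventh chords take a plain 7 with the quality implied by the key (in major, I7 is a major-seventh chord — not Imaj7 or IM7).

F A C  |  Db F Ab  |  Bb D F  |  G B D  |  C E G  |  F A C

F-A-C: major triad on F = scale degree 1 → I.
Db-F-Ab: Db with this quality isn't in the key; it's bVI, borrowed from the parallel minor.
Bb-D-F: root Bb is the subdominant; major triad there is IV.
G-B-D: a major triad on G, the applied dominant of V → V/V.
C-E-G has root C, degree 5 in F major, so V.
F-A-C: major triad on F = scale degree 1 → I.

I - bVI - IV - V/V - V - I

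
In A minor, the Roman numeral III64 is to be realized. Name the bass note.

III in A minor has root C; the chord is C-E-G.
The figure 64 means second inversion — the fifth is in the bass.

G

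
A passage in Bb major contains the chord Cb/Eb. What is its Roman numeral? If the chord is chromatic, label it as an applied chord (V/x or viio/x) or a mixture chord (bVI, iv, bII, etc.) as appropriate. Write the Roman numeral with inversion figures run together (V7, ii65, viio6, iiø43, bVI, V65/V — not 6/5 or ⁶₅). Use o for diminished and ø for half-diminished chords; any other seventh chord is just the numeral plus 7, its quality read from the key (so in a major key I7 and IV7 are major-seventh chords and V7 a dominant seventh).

bII6

The pitches Cb-Eb-Gb form a major triad rooted on Cb.
Cb is the lowered second degree of Bb major (diatonic 2 would be C). This is the Neapolitan sixth — a major triad on the lowered second degree, here in its customary first inversion.
With Eb in the bass the chord is in first inversion, so the figured bass is 6.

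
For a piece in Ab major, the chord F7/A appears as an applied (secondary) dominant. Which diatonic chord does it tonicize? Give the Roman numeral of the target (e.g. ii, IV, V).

The chord is a dominant seventh chord on F.
A dominant resolves down a perfect fifth: F → Bb. In Ab major, Bb is scale degree 2, i.e. ii.

ii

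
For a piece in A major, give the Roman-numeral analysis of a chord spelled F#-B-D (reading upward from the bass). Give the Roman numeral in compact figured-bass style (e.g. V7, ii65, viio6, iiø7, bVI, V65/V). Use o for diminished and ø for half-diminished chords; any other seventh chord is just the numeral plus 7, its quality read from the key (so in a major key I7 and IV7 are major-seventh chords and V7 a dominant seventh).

The pitches B-D-F# form a minor triad rooted on B.
B is scale degree 2 in A major, and a minor triad on that degree is written ii.
With F# in the bass the chord is in second inversion, so the figured bass is 64.

ii64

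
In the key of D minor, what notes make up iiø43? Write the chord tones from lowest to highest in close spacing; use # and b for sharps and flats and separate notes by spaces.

Bb D E G

The numeral's case and figure indicate a half-diminished seventh chord. In D minor its root, the second degree, is E.
That chord is spelled E-G-Bb-D.
The figured bass 43 indicates second inversion, placing the fifth (Bb) in the bass: Bb-D-E-G.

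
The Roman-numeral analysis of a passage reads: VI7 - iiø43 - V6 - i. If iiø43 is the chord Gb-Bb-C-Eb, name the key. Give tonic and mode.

Bb minor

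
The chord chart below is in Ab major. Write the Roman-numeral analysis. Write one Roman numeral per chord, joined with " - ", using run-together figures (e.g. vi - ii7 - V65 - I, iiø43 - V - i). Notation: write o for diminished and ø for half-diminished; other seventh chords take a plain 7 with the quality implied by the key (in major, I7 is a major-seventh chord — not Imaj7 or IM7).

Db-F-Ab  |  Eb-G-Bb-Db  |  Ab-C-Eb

IV - V7 - I

Db-F-Ab has root Db, degree 4 in Ab major, so IV.
Eb-G-Bb-Db: root Eb is the dominant; dominant seventh chord there is V7.
Ab-C-Eb has root Ab, degree 1 in Ab major, so I.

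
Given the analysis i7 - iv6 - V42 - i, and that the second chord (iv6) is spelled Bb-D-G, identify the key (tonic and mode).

D minor

The chord Gm/Bb is a minor triad rooted on G; its label is iv6.
Counting down 3 scale steps from G places the tonic on D; a minor triad on degree 4 is diatonic only in minor.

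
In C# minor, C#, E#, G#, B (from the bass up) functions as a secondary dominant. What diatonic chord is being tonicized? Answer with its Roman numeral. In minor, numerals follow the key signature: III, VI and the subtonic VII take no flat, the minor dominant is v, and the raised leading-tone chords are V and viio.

iv

The chord is a dominant seventh chord on C#.
A dominant resolves down a perfect fifth: C# → F#. In C# minor, F# is scale degree 4, i.e. iv.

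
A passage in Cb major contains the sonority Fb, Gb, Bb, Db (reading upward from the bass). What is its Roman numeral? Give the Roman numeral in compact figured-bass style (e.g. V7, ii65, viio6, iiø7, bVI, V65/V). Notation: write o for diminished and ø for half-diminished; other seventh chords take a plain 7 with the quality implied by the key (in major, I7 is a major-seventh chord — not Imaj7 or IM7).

The pitches Gb-Bb-Db-Fb form a dominant seventh chord rooted on Gb.
Gb is scale degree 5 in Cb major, and a dominant seventh chord on that degree is written V7.
With Fb in the bass the chord is in third inversion, so the figured bass is 42.

V42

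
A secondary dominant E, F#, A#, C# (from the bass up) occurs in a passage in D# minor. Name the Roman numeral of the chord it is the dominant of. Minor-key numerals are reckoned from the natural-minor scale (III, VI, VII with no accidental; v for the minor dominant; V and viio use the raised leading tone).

VI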